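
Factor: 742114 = 2^1*371057^1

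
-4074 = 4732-8806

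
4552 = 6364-1812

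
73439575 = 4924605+68514970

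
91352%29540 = 2732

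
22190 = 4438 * 5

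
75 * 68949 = 5171175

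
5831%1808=407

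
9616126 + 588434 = 10204560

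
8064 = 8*1008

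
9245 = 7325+1920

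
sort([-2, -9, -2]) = [-9, -2, -2]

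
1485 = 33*45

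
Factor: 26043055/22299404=2^ (-2) * 5^1 * 59^ (-1) * 61^ (-1) * 223^1 * 1549^ (-1) * 23357^1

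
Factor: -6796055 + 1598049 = -1*2^1*11^1*349^1*677^1 = -5198006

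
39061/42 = 930+1/42 ≈ 930.02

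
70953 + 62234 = 133187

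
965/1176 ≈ 0.821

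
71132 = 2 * 35566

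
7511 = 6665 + 846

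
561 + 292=853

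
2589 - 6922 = -4333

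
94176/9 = 10464 = 10464.00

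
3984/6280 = 498/785 ≈ 0.634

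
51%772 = 51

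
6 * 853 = 5118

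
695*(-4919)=-3418705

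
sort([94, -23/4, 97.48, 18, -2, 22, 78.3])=[-23/4, -2, 18, 22, 78.3, 94, 97.48]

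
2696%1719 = 977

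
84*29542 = 2481528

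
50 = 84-34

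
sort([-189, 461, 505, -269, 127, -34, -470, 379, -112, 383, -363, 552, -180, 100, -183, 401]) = [-470, -363, -269, -189, -183, -180, -112, -34, 100, 127, 379, 383, 401, 461, 505, 552]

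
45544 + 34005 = 79549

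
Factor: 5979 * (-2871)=-1 * 3^3 * 11^1 * 29^1 * 1993^1=-17165709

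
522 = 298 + 224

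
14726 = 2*7363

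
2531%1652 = 879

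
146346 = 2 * 73173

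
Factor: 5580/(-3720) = -1*2^(-1)*3^1 = -3/2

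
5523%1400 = 1323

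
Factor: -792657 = -1 * 3^2 * 29^1 * 3037^1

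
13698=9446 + 4252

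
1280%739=541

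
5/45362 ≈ 0.000110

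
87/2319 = 29/773 ≈ 0.0375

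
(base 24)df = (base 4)11013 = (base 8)507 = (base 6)1303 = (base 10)327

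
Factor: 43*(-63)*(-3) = 3^3*7^1*43^1 = 8127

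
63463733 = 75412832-11949099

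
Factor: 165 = 3^1*5^1*11^1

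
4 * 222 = 888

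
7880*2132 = 16800160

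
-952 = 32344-33296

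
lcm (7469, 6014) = 463078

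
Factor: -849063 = -1*3^1*73^1*3877^1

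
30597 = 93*329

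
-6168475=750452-6918927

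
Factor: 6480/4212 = 2^2*5^1*13^(-1) = 20/13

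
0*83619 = 0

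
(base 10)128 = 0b10000000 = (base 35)3n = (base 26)4o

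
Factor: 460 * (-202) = -1 * 2^3 * 5^1 * 23^1 * 101^1 = -92920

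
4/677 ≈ 0.00591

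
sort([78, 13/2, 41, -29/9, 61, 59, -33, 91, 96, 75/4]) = [-33, -29/9, 13/2, 75/4, 41, 59, 61, 78, 91, 96]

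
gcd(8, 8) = 8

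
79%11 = 2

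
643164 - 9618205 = -8975041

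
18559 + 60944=79503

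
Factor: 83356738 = 2^1*23^1*1812103^1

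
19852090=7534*2635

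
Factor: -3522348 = -1 * 2^2 * 3^2 * 97843^1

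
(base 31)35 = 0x62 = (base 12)82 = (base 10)98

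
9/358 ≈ 0.0251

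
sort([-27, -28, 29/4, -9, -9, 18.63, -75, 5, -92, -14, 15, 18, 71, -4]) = [-92, -75, -28, -27, -14, -9, -9, -4, 5, 29/4, 15, 18, 18.63, 71]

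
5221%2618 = 2603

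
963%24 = 3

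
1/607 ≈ 0.00165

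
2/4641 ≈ 0.000431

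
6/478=3/239 ≈ 0.0126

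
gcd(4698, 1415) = 1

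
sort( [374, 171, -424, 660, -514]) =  [-514, -424, 171, 374, 660]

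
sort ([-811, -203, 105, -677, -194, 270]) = [-811, -677, -203, -194, 105, 270]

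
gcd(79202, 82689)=1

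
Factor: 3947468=2^2*7^1*17^1*8293^1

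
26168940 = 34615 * 756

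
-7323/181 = -40 - 83/181 ≈ -40.46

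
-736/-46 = 16 = 16.00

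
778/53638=389/26819 ≈ 0.0145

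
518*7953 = 4119654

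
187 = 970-783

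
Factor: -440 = -1 * 2^3 * 5^1 * 11^1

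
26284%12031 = 2222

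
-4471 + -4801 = -9272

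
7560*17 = 128520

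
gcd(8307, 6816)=213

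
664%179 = 127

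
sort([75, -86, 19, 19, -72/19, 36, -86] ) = [-86, -86, -72/19, 19, 19, 36, 75] 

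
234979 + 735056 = 970035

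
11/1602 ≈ 0.00687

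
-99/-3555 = 11/395≈0.0278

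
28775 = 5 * 5755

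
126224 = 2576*49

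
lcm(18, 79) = 1422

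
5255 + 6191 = 11446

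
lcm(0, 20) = 0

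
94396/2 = 47198 = 47198.00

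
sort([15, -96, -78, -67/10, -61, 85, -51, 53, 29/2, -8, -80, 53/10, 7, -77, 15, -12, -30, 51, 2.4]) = [-96, -80, -78, -77, -61, -51, -30, -12, -8, -67/10, 2.4, 53/10, 7, 29/2, 15, 15, 51, 53, 85]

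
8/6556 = 2/1639 ≈ 0.00122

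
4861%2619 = 2242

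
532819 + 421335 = 954154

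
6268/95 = 65 + 93/95 ≈ 65.98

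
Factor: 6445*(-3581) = -1*5^1*1289^1*3581^1 = -23079545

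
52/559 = 4/43 ≈ 0.0930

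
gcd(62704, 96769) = 1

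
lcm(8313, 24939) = 24939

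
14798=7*2114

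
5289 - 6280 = -991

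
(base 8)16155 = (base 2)1110001101101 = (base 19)1130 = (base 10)7277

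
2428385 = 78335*31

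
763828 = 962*794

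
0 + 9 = 9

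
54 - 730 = -676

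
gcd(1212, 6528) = 12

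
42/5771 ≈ 0.00728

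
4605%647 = 76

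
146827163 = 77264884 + 69562279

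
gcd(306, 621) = 9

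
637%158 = 5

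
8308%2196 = 1720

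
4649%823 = 534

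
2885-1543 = 1342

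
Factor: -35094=-1*2^1*3^1*5849^1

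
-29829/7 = -4261 - 2/7 ≈ -4261.29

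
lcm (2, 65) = 130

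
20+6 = 26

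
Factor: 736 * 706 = 2^6 * 23^1 * 353^1 = 519616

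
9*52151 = 469359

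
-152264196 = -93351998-58912198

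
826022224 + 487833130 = 1313855354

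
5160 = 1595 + 3565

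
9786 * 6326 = 61906236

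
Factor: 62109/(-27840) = -1*2^(-6)*3^1*5^(-1)*29^(-1)*67^1*103^1 = -20703/9280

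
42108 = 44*957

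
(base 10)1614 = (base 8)3116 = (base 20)40e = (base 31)1l2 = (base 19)48i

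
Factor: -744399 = -1 * 3^2 * 107^1 * 773^1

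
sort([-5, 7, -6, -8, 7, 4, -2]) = [-8, -6, -5, -2, 4, 7, 7]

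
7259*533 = 3869047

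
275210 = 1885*146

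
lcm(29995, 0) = 0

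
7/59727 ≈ 0.000117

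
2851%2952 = 2851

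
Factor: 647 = 647^1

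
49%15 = 4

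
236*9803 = 2313508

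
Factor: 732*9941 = 2^2*3^1*61^1*9941^1 = 7276812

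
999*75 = 74925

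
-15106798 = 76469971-91576769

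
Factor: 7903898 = 2^1*41^1*113^1*853^1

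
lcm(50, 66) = 1650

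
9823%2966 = 925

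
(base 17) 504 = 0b10110101001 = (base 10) 1449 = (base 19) 405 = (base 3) 1222200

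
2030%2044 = 2030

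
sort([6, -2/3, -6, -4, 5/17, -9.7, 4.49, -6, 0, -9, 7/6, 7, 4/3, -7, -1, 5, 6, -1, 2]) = [-9.7, -9, -7, -6, -6, -4, -1, -1, -2/3, 0, 5/17, 7/6, 4/3, 2, 4.49, 5, 6, 6, 7]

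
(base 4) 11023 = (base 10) 331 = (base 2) 101001011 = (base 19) h8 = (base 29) bc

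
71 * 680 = 48280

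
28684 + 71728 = 100412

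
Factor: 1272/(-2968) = -1*3^1*7^(-1) = -3/7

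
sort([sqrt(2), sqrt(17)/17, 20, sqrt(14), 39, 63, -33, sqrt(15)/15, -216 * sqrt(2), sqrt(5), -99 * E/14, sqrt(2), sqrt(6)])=[-216 * sqrt(2), -33, -99 * E/14, sqrt(17)/17, sqrt(15)/15, sqrt(2), sqrt(2), sqrt(5), sqrt(6), sqrt(14), 20, 39, 63]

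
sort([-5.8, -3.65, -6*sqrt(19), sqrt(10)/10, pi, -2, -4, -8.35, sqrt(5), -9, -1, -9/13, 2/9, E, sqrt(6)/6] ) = [-6*sqrt(19), -9, -8.35, -5.8, -4, -3.65, -2, -1, -9/13, 2/9, sqrt(10)/10, sqrt(6)/6, sqrt(5), E, pi] 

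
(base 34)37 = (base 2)1101101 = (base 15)74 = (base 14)7b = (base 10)109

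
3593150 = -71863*(-50)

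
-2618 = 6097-8715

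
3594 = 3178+416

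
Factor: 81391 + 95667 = 2^1*7^1*12647^1 = 177058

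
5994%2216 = 1562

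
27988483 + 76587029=104575512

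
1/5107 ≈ 0.000196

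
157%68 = 21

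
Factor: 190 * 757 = 2^1 * 5^1 * 19^1 * 757^1 = 143830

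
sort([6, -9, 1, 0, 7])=[-9, 0, 1, 6, 7]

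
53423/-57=-937 - 14/57 ≈ -937.25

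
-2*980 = -1960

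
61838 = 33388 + 28450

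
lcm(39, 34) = 1326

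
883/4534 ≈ 0.195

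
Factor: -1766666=-1 * 2^1 * 11^1 * 131^1 * 613^1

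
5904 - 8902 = -2998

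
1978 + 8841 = 10819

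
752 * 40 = 30080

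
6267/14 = 447 + 9/14 ≈ 447.64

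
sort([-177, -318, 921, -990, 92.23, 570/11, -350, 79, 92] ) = [-990, -350, -318, -177, 570/11, 79, 92, 92.23, 921] 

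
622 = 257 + 365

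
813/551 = 1 + 262/551 ≈ 1.48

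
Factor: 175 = 5^2 * 7^1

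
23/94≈0.245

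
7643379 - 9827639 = -2184260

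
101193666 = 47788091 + 53405575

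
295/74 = 3+73/74 ≈ 3.99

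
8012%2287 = 1151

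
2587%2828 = 2587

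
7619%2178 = 1085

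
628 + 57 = 685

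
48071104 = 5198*9248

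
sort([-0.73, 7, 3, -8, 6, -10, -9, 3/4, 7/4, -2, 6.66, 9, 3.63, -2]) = [-10, -9, -8, -2, -2, -0.73, 3/4, 7/4, 3, 3.63, 6, 6.66, 7, 9]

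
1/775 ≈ 0.00129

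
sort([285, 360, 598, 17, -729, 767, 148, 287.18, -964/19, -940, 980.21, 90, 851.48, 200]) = [-940, -729, -964/19, 17, 90, 148, 200, 285, 287.18, 360, 598, 767, 851.48, 980.21]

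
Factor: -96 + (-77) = -1*173^1 = -173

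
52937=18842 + 34095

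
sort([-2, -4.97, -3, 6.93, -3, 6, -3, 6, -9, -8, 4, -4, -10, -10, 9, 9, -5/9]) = [-10, -10, -9, -8, -4.97, -4, -3, -3, -3, -2, -5/9, 4, 6, 6, 6.93, 9, 9]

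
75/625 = 3/25 = 0.12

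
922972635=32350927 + 890621708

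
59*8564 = 505276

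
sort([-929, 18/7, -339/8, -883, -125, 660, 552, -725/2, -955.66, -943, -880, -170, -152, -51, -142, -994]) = [-994, -955.66, -943, -929, -883, -880, -725/2, -170, -152, -142, -125, -51, -339/8, 18/7, 552, 660]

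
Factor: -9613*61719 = -1*3^1*7^1*2939^1*9613^1 = -593304747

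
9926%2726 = 1748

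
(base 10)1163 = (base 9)1532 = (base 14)5d1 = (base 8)2213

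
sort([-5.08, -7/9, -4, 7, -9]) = [-9, -5.08, -4, -7/9, 7]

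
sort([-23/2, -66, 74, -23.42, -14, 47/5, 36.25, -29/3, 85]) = [-66, -23.42, -14, -23/2, -29/3, 47/5, 36.25, 74, 85]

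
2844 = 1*2844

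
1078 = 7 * 154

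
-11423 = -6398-5025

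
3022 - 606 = 2416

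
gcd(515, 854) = 1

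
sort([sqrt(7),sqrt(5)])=[sqrt(5),sqrt(7)]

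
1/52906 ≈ 0.0000189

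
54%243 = 54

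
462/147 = 3 + 1/7 ≈ 3.14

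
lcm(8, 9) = 72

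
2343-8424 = -6081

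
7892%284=224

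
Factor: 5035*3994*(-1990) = -1*2^2*5^2*19^1*53^1*199^1*1997^1 = -40018482100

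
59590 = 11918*5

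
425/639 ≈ 0.665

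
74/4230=37/2115 ≈ 0.0175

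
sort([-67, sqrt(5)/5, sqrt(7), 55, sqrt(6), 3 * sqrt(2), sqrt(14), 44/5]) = [-67, sqrt(5)/5, sqrt(6), sqrt(7), sqrt(14), 3 * sqrt(2), 44/5, 55]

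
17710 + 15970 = 33680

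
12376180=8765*1412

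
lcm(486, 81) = 486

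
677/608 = 1 + 69/608≈1.11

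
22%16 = 6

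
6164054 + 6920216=13084270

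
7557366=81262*93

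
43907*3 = 131721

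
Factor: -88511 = -1 * 61^1 * 1451^1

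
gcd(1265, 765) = 5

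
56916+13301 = 70217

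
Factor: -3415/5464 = -1*2^(-3)*5^1 = -5/8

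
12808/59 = 217 + 5/59 ≈ 217.08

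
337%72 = 49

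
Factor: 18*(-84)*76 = -1*2^5*3^3*7^1*19^1 = -114912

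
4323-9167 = -4844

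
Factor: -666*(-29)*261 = 2^1*3^4*29^2*37^1 = 5040954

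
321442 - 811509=-490067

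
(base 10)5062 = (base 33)4ld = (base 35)44m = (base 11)3892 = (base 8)11706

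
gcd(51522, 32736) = 186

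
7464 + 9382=16846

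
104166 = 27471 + 76695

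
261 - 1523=-1262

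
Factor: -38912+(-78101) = -1*13^1*9001^1 = -117013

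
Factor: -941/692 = -1*2^(-2)*173^(-1)*941^1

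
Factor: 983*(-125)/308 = -1*2^(-2)*5^3*7^(-1)*11^(-1)*983^1 = -122875/308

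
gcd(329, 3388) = 7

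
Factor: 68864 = 2^8*269^1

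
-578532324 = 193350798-771883122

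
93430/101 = 925 + 5/101 ≈ 925.05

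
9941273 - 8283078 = 1658195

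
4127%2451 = 1676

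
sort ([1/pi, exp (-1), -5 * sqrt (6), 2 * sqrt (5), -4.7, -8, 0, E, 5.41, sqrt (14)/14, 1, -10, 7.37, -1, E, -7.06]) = [-5 * sqrt (6), -10, -8, -7.06, -4.7, -1, 0, sqrt (14)/14, 1/pi, exp (-1), 1, E, E, 2 * sqrt (5), 5.41, 7.37]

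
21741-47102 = -25361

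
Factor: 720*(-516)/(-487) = 2^6*3^3*5^1*43^1*487^(-1) = 371520/487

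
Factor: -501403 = -1*7^1*83^1*863^1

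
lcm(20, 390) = 780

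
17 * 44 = 748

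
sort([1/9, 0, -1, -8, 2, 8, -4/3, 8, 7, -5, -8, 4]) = [-8, -8, -5, -4/3, -1, 0, 1/9, 2, 4, 7, 8, 8]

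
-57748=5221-62969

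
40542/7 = 5791 + 5/7 ≈ 5791.71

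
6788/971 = 6+962/971 ≈ 6.99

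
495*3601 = 1782495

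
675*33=22275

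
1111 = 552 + 559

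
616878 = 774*797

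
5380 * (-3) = -16140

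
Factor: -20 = -1*2^2*5^1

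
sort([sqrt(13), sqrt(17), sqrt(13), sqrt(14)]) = [sqrt(13), sqrt(13), sqrt(14), sqrt(17)]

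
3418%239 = 72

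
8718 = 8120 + 598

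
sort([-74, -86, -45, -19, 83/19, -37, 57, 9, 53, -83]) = [-86, -83, -74, -45, -37, -19, 83/19, 9, 53, 57]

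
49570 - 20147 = 29423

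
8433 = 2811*3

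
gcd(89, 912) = 1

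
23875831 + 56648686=80524517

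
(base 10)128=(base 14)92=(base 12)a8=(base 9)152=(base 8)200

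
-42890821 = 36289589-79180410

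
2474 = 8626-6152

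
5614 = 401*14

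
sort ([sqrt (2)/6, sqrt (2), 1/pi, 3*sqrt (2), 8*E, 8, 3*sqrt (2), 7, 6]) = [sqrt (2)/6, 1/pi, sqrt (2), 3*sqrt (2), 3*sqrt (2), 6, 7, 8, 8*E]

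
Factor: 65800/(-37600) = -1*2^(-2)*7^1 = -7/4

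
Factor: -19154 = -1*2^1*61^1*157^1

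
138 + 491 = 629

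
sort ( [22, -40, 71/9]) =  [-40, 71/9, 22]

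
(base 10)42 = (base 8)52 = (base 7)60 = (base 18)26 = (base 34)18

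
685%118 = 95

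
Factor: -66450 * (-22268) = 2^3 * 3^1 * 5^2 * 19^1 * 293^1 * 443^1 = 1479708600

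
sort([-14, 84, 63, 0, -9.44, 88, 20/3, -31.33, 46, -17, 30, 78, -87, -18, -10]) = [-87, -31.33, -18, -17, -14, -10, -9.44, 0, 20/3, 30, 46, 63, 78, 84, 88]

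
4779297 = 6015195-1235898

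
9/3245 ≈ 0.00277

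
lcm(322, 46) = 322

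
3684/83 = 44+32/83 ≈ 44.39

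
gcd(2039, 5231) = 1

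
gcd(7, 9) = 1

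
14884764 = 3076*4839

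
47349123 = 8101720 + 39247403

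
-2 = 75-77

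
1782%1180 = 602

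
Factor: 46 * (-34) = -1 * 2^2 * 17^1 * 23^1 = -1564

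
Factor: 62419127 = 62419127^1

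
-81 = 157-238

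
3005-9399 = -6394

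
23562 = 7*3366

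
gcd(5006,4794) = 2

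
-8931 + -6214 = -15145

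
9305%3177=2951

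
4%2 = 0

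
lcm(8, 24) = 24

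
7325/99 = 73+98/99 ≈ 73.99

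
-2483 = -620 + -1863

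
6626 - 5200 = 1426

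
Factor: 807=3^1 * 269^1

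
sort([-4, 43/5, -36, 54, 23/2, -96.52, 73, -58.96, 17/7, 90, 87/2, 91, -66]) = [-96.52, -66, -58.96, -36, -4, 17/7, 43/5, 23/2, 87/2, 54, 73, 90, 91]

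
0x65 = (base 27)3k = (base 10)101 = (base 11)92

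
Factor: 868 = 2^2*7^1*31^1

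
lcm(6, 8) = 24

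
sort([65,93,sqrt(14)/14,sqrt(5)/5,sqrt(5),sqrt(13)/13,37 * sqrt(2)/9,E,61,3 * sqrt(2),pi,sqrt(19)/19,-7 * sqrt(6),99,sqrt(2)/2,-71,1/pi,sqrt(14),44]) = [-71,-7 * sqrt(6),sqrt(19)/19,sqrt(14)/14,sqrt(13)/13,1/pi,sqrt(5)/5,sqrt(2)/2,sqrt(5),E,pi,sqrt(14),3 * sqrt(2),37 * sqrt(2)/9,44,61,65,93,99]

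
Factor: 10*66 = 2^2*3^1*5^1*11^1 = 660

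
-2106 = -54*39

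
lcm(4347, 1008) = 69552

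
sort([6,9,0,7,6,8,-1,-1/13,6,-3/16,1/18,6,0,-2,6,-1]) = [-2,-1,-1,-3/16,-1/13,0,0,1/18,6,6,6,6,6,7,8,9]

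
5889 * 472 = 2779608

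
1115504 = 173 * 6448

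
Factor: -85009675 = -1 * 5^2 * 733^1 * 4639^1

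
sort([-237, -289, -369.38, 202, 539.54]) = [-369.38, -289, -237, 202, 539.54]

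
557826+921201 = 1479027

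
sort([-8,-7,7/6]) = [-8,-7,7/6]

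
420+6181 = 6601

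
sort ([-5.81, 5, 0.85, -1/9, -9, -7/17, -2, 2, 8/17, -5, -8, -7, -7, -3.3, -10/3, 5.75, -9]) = [-9, -9, -8, -7, -7, -5.81, -5, -10/3, -3.3, -2, -7/17, -1/9, 8/17, 0.85, 2, 5, 5.75]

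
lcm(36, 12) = 36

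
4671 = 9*519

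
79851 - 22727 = 57124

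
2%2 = 0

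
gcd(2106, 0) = 2106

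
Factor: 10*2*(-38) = -1*2^3*5^1*19^1 = -760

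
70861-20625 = 50236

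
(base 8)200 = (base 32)40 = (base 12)a8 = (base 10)128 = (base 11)107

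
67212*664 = 44628768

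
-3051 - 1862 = -4913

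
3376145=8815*383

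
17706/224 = 8853/112≈79.04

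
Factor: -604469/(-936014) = 2^(-1)*17^1*37^1*487^(-1) = 629/974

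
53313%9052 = 8053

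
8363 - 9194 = -831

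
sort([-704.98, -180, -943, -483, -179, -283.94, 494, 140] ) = [-943, -704.98, -483, -283.94, -180, -179, 140, 494] 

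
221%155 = 66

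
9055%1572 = 1195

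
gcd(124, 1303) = 1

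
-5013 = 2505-7518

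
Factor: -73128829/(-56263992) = 2^(-3)*3^(-1)*107^1*683447^1*2344333^(-1)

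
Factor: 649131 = 3^1 * 7^1 * 30911^1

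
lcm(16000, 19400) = 1552000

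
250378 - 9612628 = -9362250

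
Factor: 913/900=2^(-2) * 3^(-2) * 5^(-2) * 11^1 * 83^1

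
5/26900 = 1/5380 ≈ 0.000186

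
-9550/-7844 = 1 + 853/3922 ≈ 1.22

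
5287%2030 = 1227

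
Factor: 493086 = 2^1*3^1*11^1*31^1*241^1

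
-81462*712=-58000944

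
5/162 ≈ 0.0309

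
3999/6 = 1333/2 = 666.50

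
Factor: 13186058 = 2^1 * 751^1 * 8779^1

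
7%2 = 1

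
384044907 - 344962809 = 39082098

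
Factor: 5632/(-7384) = -1*2^6*11^1*13^(-1)*71^(-1) = -704/923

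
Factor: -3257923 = -1*3257923^1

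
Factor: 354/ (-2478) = -1*7^ (-1) = -1/7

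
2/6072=1/3036 ≈ 0.000329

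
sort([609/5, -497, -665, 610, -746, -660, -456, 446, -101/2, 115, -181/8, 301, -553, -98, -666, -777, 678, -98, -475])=[-777, -746, -666, -665, -660, -553, -497, -475, -456, -98, -98, -101/2, -181/8, 115, 609/5, 301, 446, 610, 678]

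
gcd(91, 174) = 1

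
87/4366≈0.0199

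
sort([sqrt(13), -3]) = [-3, sqrt(13)]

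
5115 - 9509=-4394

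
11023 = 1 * 11023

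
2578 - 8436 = -5858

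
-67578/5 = -13515 - 3/5 = -13515.60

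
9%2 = 1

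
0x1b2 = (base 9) 532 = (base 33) d5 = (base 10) 434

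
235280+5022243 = 5257523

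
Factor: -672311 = -1*672311^1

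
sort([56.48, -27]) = [-27, 56.48]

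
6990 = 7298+-308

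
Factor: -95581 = -1 * 95581^1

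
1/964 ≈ 0.00104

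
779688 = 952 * 819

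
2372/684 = 593/171 ≈ 3.47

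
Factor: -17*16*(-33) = 2^4*3^1*11^1*17^1 = 8976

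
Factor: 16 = 2^4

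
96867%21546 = 10683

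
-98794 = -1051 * 94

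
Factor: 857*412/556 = 103^1*139^(-1)*857^1 = 88271/139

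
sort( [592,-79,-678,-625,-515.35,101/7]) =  [-678,-625,-515.35,-79,101/7,592]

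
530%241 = 48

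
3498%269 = 1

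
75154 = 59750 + 15404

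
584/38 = 15 + 7/19 ≈ 15.37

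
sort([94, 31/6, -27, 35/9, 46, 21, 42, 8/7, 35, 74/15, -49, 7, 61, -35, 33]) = [-49, -35, -27, 8/7, 35/9, 74/15, 31/6, 7, 21, 33, 35, 42, 46, 61, 94]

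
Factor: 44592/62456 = 2^1 * 3^1 * 37^(-1) * 211^(-1) * 929^1 = 5574/7807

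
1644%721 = 202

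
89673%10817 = 3137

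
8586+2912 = 11498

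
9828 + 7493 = 17321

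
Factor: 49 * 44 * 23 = 2^2 * 7^2 * 11^1 * 23^1 = 49588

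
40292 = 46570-6278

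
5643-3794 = 1849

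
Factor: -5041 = -1*71^2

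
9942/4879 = 2 + 184/4879 ≈ 2.04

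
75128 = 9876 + 65252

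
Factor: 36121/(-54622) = -1 * 2^(-1) * 31^(-1) * 41^1 = -41/62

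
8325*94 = 782550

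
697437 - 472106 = 225331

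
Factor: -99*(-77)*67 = 3^2*7^1*11^2*67^1 = 510741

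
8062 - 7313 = 749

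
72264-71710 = 554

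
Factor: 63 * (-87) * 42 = -1 * 2^1 * 3^4 * 7^2 * 29^1 = -230202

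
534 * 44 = 23496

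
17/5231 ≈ 0.00325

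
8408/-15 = -560 - 8/15 ≈ -560.53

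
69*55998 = 3863862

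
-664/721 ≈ -0.921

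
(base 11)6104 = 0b1111110101111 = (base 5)224421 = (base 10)8111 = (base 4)1332233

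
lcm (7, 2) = 14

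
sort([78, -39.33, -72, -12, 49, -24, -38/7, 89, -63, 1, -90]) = [-90, -72, -63, -39.33, -24, -12, -38/7, 1, 49, 78, 89]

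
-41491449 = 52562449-94053898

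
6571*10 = 65710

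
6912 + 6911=13823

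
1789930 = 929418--860512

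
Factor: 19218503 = 29^1*37^1*17911^1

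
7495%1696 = 711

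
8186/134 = 61 + 6/67 ≈ 61.09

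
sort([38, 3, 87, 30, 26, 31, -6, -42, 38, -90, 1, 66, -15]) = [-90, -42, -15, -6, 1, 3, 26, 30, 31, 38, 38, 66, 87]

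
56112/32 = 1753 + 1/2 = 1753.50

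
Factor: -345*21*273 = -1*3^3*5^1*7^2*13^1*23^1 = -1977885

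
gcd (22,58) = 2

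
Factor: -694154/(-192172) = 2^(-1) * 107^(-1) * 773^1 = 773/214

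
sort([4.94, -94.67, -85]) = [-94.67, -85, 4.94]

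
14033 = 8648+5385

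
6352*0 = 0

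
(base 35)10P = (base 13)752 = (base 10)1250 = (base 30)1BK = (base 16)4E2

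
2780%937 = 906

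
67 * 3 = 201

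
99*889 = 88011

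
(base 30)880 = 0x1d10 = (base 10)7440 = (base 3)101012120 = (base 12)4380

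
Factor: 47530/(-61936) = -1*2^(-3)*5^1*79^(-1)*97^1 = -485/632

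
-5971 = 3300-9271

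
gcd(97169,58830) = 1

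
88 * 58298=5130224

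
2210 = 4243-2033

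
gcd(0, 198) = 198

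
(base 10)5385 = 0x1509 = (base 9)7343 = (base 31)5im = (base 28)6o9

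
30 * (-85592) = -2567760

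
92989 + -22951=70038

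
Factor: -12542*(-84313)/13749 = 2^1*3^ (-1)*4583^ (-1)*6271^1*84313^1 = 1057453646/13749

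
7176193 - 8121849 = -945656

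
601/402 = 1 + 199/402≈1.50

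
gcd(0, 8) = 8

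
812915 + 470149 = 1283064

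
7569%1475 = 194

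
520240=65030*8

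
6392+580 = 6972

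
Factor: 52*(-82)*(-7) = 2^3*7^1*13^1*41^1 = 29848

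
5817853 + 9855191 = 15673044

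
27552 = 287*96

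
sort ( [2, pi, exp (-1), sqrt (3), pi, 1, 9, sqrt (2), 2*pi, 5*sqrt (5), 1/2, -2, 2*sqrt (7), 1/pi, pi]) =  [-2, 1/pi, exp (-1), 1/2, 1, sqrt (2), sqrt (3), 2, pi, pi, pi, 2*sqrt (7), 2*pi, 9, 5*sqrt (5)]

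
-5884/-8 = 1471/2 = 735.50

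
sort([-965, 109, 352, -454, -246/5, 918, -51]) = [-965, -454, -51, -246/5, 109, 352, 918]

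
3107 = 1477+1630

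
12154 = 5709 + 6445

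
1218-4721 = -3503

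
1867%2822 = 1867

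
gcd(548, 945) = 1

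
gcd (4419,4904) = 1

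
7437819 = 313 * 23763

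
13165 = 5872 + 7293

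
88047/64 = 1375 + 47/64 ≈ 1375.73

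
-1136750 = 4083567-5220317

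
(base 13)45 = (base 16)39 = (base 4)321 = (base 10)57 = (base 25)27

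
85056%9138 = 2814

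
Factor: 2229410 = 2^1*5^1*222941^1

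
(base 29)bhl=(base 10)9765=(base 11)7378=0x2625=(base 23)iad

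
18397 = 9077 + 9320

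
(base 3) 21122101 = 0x15c4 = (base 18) h3a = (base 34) 4ru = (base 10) 5572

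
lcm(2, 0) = 0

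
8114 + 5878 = 13992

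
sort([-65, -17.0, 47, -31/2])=[-65, -17.0, -31/2, 47]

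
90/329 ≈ 0.274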